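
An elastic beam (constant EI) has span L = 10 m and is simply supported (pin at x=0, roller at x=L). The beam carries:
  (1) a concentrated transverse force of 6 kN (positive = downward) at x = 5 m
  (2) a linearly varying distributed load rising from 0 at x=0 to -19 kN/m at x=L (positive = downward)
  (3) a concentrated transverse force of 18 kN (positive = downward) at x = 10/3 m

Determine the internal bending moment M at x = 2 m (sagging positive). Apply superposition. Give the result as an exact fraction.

Load 1 — point force P=6 kN at a=5 m (b=L-a=5):
  M_1 = Pbx/L  [x≤a] = 6·5·2/10 = 6 kN·m
Load 2 — triangular load w₀=-19 kN/m (0→w₀ over full span):
  M_2 = w₀Lx/6 - w₀x³/(6L) = (-19)·10·2/6 - (-19)·2³/(6·10) = -304/5 kN·m
Load 3 — point force P=18 kN at a=10/3 m (b=L-a=20/3):
  M_3 = Pbx/L  [x≤a] = 18·(20/3)·2/10 = 24 kN·m
Superposition: M = Σ M_i = -154/5 kN·m ≈ -30.800000 kN·m

M(2) = -154/5 kN·m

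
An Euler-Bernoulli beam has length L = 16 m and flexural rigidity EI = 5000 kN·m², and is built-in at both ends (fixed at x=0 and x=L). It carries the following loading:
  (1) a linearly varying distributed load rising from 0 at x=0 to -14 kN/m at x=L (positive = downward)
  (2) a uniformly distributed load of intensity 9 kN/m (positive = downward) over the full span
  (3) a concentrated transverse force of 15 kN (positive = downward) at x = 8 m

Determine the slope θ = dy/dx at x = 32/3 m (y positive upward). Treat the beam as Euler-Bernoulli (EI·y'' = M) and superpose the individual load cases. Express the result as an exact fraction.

θ(32/3) = 17572/759375 rad

Load 1 — triangular load w₀=-14 kN/m (0→w₀ over full span):
  θ_1 = -w₀(2x(L-x)(L-2x)(x+2L)+x²(L-x)²)/(120LEI) = -(-14)·(2·(32/3)·(16-(32/3))·(16-2·(32/3))·((32/3)+2·16)+(32/3)²·(16-(32/3))²)/(120·16·5000) = -25088/759375 rad
Load 2 — uniform load w=9 kN/m over full span:
  θ_2 = -wx(L-x)(L-2x)/(12EI) = -9·(32/3)·(16-(32/3))·(16-2·(32/3))/(12·5000) = 256/5625 rad
Load 3 — point force P=15 kN at a=8 m (b=L-a=8):
  θ_3 = Pa²(L-x)(2bL-(3b+a)(L-x))/(2L³EI)  [x>a] = 15·8²·(16-(32/3))·(2·8·16-(3·8+8)·(16-(32/3)))/(2·16³·5000) = 4/375 rad
Superposition: θ = Σ θ_i = 17572/759375 rad ≈ 0.023140 rad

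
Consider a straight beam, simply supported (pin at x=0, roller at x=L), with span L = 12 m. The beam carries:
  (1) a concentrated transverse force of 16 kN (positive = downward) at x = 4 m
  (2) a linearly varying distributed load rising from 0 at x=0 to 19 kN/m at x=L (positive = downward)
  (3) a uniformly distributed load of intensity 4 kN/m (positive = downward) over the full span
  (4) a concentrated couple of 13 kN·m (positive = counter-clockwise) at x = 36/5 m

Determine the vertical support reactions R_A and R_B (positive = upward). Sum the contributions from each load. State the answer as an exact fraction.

R_A = 295/4 kN, R_B = 417/4 kN

Load 1 — point force P=16 kN at a=4 m (b=L-a=8):
  R_A = Pb/L = 16·8/12 = 32/3 kN
  R_B = Pa/L = 16·4/12 = 16/3 kN
Load 2 — triangular load w₀=19 kN/m (0→w₀ over full span):
  R_A = w₀L/6 = 19·12/6 = 38 kN
  R_B = w₀L/3 = 19·12/3 = 76 kN
Load 3 — uniform load w=4 kN/m over full span:
  R_A = wL/2 = 4·12/2 = 24 kN
  R_B = wL/2 = 4·12/2 = 24 kN
Load 4 — applied couple M₀=13 kN·m at a=36/5 m (b=L-a=24/5):
  R_A = M₀/L = 13/12 kN
  R_B = -M₀/L = -13/12 kN
Superposition: R_A = 295/4 kN, R_B = 417/4 kN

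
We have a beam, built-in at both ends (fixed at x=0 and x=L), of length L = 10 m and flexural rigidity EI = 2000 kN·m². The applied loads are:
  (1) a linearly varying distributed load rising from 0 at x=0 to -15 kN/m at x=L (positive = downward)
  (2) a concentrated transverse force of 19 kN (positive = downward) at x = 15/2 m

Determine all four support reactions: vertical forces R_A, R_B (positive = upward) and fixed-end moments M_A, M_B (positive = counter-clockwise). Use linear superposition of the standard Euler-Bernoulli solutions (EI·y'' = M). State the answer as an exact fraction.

Load 1 — triangular load w₀=-15 kN/m (0→w₀ over full span):
  R_A = 3w₀L/20 = 3·(-15)·10/20 = -45/2 kN
  M_A = w₀L²/30 = (-15)·10²/30 = -50 kN·m
  R_B = 7w₀L/20 = 7·(-15)·10/20 = -105/2 kN
  M_B = -w₀L²/20 = -(-15)·10²/20 = 75 kN·m
Load 2 — point force P=19 kN at a=15/2 m (b=L-a=5/2):
  R_A = Pb²(3a+b)/L³ = 19·(5/2)²·(3·(15/2)+(5/2))/10³ = 95/32 kN
  M_A = Pab²/L² = 19·(15/2)·(5/2)²/10² = 285/32 kN·m
  R_B = Pa²(a+3b)/L³ = 19·(15/2)²·((15/2)+3·(5/2))/10³ = 513/32 kN
  M_B = -Pa²b/L² = -19·(15/2)²·(5/2)/10² = -855/32 kN·m
Superposition: R_A = -625/32 kN, M_A = -1315/32 kN·m, R_B = -1167/32 kN, M_B = 1545/32 kN·m

R_A = -625/32 kN, M_A = -1315/32 kN·m, R_B = -1167/32 kN, M_B = 1545/32 kN·m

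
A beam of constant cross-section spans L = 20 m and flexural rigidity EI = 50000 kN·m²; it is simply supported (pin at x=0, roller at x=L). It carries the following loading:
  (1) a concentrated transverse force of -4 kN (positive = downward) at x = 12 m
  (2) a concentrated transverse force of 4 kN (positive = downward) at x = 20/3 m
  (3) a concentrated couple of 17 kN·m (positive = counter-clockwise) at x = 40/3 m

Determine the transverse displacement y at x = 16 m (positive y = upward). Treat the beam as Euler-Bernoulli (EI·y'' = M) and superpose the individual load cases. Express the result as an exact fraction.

y(16) = -62/1265625 m

Load 1 — point force P=-4 kN at a=12 m (b=L-a=8):
  y_1 = -Pa(L-x)(2Lx-a²-x²)/(6LEI)  [x>a] = -(-4)·12·(20-16)·(2·20·16-12²-16²)/(6·20·50000) = 24/3125 m
Load 2 — point force P=4 kN at a=20/3 m (b=L-a=40/3):
  y_2 = -Pa(L-x)(2Lx-a²-x²)/(6LEI)  [x>a] = -4·(20/3)·(20-16)·(2·20·16-(20/3)²-16²)/(6·20·50000) = -1528/253125 m
Load 3 — applied couple M₀=17 kN·m at a=40/3 m (b=L-a=20/3):
  y_3 = (M₀x³/(6L)-M₀(x-a)²/2+C₁x)/EI  [x>a] with C₁=M₀(3b²-L²)/(6L)=-340/9 = (17·16³/(6·20)-17·(16-(40/3))²/2+(-340/9)·16)/50000 = -238/140625 m
Superposition: y = Σ y_i = -62/1265625 m ≈ -0.000049 m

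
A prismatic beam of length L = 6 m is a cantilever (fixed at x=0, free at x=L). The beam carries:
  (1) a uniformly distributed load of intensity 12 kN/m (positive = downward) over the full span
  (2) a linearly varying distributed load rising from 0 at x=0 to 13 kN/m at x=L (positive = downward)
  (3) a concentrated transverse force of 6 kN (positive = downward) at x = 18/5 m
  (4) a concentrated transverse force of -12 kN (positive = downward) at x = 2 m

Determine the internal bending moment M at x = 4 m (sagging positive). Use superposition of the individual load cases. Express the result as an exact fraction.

Load 1 — uniform load w=12 kN/m over full span:
  M_1 = -w(L-x)²/2 = -12·(6-4)²/2 = -24 kN·m
Load 2 — triangular load w₀=13 kN/m (0→w₀ over full span):
  M_2 = w₀Lx/2 - w₀L²/3 - w₀x³/(6L) = 13·6·4/2 - 13·6²/3 - 13·4³/(6·6) = -208/9 kN·m
Load 3 — point force P=6 kN at a=18/5 m (b=L-a=12/5):
  M_3 = 0  [x>a] = 0 kN·m
Load 4 — point force P=-12 kN at a=2 m (b=L-a=4):
  M_4 = 0  [x>a] = 0 kN·m
Superposition: M = Σ M_i = -424/9 kN·m ≈ -47.111111 kN·m

M(4) = -424/9 kN·m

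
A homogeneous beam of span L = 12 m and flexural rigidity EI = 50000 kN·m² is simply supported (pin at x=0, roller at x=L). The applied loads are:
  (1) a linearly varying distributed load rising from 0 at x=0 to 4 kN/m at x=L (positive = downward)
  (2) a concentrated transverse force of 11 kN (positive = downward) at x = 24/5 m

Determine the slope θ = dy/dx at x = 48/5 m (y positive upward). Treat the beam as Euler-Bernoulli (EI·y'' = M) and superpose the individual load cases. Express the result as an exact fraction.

θ(48/5) = 7512/1953125 rad

Load 1 — triangular load w₀=4 kN/m (0→w₀ over full span):
  θ_1 = -w₀(7L⁴-30L²x²+15x⁴)/(360LEI) = -4·(7·12⁴-30·12²·(48/5)²+15·(48/5)⁴)/(360·12·50000) = 4542/1953125 rad
Load 2 — point force P=11 kN at a=24/5 m (b=L-a=36/5):
  θ_2 = -Pa(2L²-6Lx+3x²+a²)/(6LEI)  [x>a] = -11·(24/5)·(2·12²-6·12·(48/5)+3·(48/5)²+(24/5)²)/(6·12·50000) = 594/390625 rad
Superposition: θ = Σ θ_i = 7512/1953125 rad ≈ 0.003846 rad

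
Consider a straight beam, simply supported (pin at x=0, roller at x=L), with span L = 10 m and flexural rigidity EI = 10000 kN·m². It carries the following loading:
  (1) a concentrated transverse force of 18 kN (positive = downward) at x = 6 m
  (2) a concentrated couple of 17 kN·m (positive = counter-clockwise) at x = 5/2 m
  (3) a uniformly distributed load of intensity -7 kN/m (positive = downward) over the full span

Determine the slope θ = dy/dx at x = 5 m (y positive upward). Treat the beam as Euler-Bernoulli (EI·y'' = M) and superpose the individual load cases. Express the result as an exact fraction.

θ(5) = -3017/2400000 rad

Load 1 — point force P=18 kN at a=6 m (b=L-a=4):
  θ_1 = -Pb(L²-b²-3x²)/(6LEI)  [x≤a] = -18·4·(10²-4²-3·5²)/(6·10·10000) = -27/25000 rad
Load 2 — applied couple M₀=17 kN·m at a=5/2 m (b=L-a=15/2):
  θ_2 = (M₀x²/(2L)-M₀(x-a)+C₁)/EI  [x>a] with C₁=M₀(3b²-L²)/(6L)=935/48 = (17·5²/(2·10)-17·(5-(5/2))+(935/48))/10000 = -17/96000 rad
Load 3 — uniform load w=-7 kN/m over full span:
  θ_3 = -w(L³-6Lx²+4x³)/(24EI) = -(-7)·(10³-6·10·5²+4·5³)/(24·10000) = 0 rad
Superposition: θ = Σ θ_i = -3017/2400000 rad ≈ -0.001257 rad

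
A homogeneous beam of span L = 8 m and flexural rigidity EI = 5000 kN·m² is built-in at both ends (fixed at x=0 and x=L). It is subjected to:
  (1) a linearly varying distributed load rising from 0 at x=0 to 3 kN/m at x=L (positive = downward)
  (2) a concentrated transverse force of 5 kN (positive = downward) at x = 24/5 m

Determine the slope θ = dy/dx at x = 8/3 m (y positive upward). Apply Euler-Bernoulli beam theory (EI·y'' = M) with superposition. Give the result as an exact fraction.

Load 1 — triangular load w₀=3 kN/m (0→w₀ over full span):
  θ_1 = -w₀(2x(L-x)(L-2x)(x+2L)+x²(L-x)²)/(120LEI) = -3·(2·(8/3)·(8-(8/3))·(8-2·(8/3))·((8/3)+2·8)+(8/3)²·(8-(8/3))²)/(120·8·5000) = -256/253125 rad
Load 2 — point force P=5 kN at a=24/5 m (b=L-a=16/5):
  θ_2 = -Pb²x(2aL-(3a+b)x)/(2L³EI)  [x≤a] = -5·(16/5)²·(8/3)·(2·(24/5)·8-(3·(24/5)+(16/5))·(8/3))/(2·8³·5000) = -112/140625 rad
Superposition: θ = Σ θ_i = -2288/1265625 rad ≈ -0.001808 rad

θ(8/3) = -2288/1265625 rad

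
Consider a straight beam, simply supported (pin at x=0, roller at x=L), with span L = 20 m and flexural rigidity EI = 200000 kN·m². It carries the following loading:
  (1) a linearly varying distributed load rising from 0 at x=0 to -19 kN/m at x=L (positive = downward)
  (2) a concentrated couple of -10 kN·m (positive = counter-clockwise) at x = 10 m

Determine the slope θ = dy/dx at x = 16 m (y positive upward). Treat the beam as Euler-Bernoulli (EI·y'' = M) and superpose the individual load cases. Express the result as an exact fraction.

θ(16) = -114869/9000000 rad

Load 1 — triangular load w₀=-19 kN/m (0→w₀ over full span):
  θ_1 = -w₀(7L⁴-30L²x²+15x⁴)/(360LEI) = -(-19)·(7·20⁴-30·20²·16²+15·16⁴)/(360·20·200000) = -14383/1125000 rad
Load 2 — applied couple M₀=-10 kN·m at a=10 m (b=L-a=10):
  θ_2 = (M₀x²/(2L)-M₀(x-a)+C₁)/EI  [x>a] with C₁=M₀(3b²-L²)/(6L)=25/3 = ((-10)·16²/(2·20)-(-10)·(16-10)+(25/3))/200000 = 13/600000 rad
Superposition: θ = Σ θ_i = -114869/9000000 rad ≈ -0.012763 rad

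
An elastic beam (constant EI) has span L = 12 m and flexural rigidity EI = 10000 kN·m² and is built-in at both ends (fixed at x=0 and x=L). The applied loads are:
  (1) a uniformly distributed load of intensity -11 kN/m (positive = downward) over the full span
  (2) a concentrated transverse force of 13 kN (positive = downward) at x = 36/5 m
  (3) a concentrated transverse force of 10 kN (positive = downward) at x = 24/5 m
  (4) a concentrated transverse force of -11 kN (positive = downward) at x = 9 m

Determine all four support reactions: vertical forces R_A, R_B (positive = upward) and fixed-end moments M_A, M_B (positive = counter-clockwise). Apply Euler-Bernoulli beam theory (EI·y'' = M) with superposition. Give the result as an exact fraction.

Load 1 — uniform load w=-11 kN/m over full span:
  R_A = wL/2 = (-11)·12/2 = -66 kN
  M_A = wL²/12 = (-11)·12²/12 = -132 kN·m
  R_B = wL/2 = (-11)·12/2 = -66 kN
  M_B = -wL²/12 = -(-11)·12²/12 = 132 kN·m
Load 2 — point force P=13 kN at a=36/5 m (b=L-a=24/5):
  R_A = Pb²(3a+b)/L³ = 13·(24/5)²·(3·(36/5)+(24/5))/12³ = 572/125 kN
  M_A = Pab²/L² = 13·(36/5)·(24/5)²/12² = 1872/125 kN·m
  R_B = Pa²(a+3b)/L³ = 13·(36/5)²·((36/5)+3·(24/5))/12³ = 1053/125 kN
  M_B = -Pa²b/L² = -13·(36/5)²·(24/5)/12² = -2808/125 kN·m
Load 3 — point force P=10 kN at a=24/5 m (b=L-a=36/5):
  R_A = Pb²(3a+b)/L³ = 10·(36/5)²·(3·(24/5)+(36/5))/12³ = 162/25 kN
  M_A = Pab²/L² = 10·(24/5)·(36/5)²/12² = 432/25 kN·m
  R_B = Pa²(a+3b)/L³ = 10·(24/5)²·((24/5)+3·(36/5))/12³ = 88/25 kN
  M_B = -Pa²b/L² = -10·(24/5)²·(36/5)/12² = -288/25 kN·m
Load 4 — point force P=-11 kN at a=9 m (b=L-a=3):
  R_A = Pb²(3a+b)/L³ = (-11)·3²·(3·9+3)/12³ = -55/32 kN
  M_A = Pab²/L² = (-11)·9·3²/12² = -99/16 kN·m
  R_B = Pa²(a+3b)/L³ = (-11)·9²·(9+3·3)/12³ = -297/32 kN
  M_B = -Pa²b/L² = -(-11)·9²·3/12² = 297/16 kN·m
Superposition: R_A = -226651/4000 kN, M_A = -211863/2000 kN·m, R_B = -253349/4000 kN, M_B = 233157/2000 kN·m

R_A = -226651/4000 kN, M_A = -211863/2000 kN·m, R_B = -253349/4000 kN, M_B = 233157/2000 kN·m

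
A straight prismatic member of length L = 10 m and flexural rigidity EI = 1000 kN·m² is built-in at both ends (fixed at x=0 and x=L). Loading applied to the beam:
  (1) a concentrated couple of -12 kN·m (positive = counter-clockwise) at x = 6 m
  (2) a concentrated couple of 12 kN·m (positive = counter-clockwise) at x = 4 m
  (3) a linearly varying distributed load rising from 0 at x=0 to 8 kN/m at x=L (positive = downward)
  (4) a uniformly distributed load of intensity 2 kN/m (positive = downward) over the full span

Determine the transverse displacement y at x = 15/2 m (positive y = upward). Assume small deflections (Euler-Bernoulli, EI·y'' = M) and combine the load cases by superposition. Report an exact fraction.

Load 1 — applied couple M₀=-12 kN·m at a=6 m (b=L-a=4):
  y_1 = (R_Ax³/6 - M_Ax²/2 - M₀(x-a)²/2)/EI  [x>a] with R_A=-216/125, M_A=-96/25 = ((-216/125)·(15/2)³/6 - (-96/25)·(15/2)²/2 - (-12)·((15/2)-6)²/2)/1000 = 0 m
Load 2 — applied couple M₀=12 kN·m at a=4 m (b=L-a=6):
  y_2 = (R_Ax³/6 - M_Ax²/2 - M₀(x-a)²/2)/EI  [x>a] with R_A=216/125, M_A=36/25 = ((216/125)·(15/2)³/6 - (36/25)·(15/2)²/2 - 12·((15/2)-4)²/2)/1000 = 3/400 m
Load 3 — triangular load w₀=8 kN/m (0→w₀ over full span):
  y_3 = -w₀x²(L-x)²(x+2L)/(120LEI) = -8·(15/2)²·(10-(15/2))²·((15/2)+2·10)/(120·10·1000) = -33/512 m
Load 4 — uniform load w=2 kN/m over full span:
  y_4 = -wx²(L-x)²/(24EI) = -2·(15/2)²·(10-(15/2))²/(24·1000) = -15/512 m
Superposition: y = Σ y_i = -69/800 m ≈ -0.086250 m

y(15/2) = -69/800 m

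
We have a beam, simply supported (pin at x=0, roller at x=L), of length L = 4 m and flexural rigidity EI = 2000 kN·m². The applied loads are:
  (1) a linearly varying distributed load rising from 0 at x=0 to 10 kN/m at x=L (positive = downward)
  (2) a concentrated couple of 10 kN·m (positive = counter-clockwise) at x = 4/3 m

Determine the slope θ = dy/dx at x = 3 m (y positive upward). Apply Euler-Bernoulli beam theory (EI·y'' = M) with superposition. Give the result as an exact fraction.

θ(3) = 853/288000 rad

Load 1 — triangular load w₀=10 kN/m (0→w₀ over full span):
  θ_1 = -w₀(7L⁴-30L²x²+15x⁴)/(360LEI) = -10·(7·4⁴-30·4²·3²+15·3⁴)/(360·4·2000) = 1313/288000 rad
Load 2 — applied couple M₀=10 kN·m at a=4/3 m (b=L-a=8/3):
  θ_2 = (M₀x²/(2L)-M₀(x-a)+C₁)/EI  [x>a] with C₁=M₀(3b²-L²)/(6L)=20/9 = (10·3²/(2·4)-10·(3-(4/3))+(20/9))/2000 = -23/14400 rad
Superposition: θ = Σ θ_i = 853/288000 rad ≈ 0.002962 rad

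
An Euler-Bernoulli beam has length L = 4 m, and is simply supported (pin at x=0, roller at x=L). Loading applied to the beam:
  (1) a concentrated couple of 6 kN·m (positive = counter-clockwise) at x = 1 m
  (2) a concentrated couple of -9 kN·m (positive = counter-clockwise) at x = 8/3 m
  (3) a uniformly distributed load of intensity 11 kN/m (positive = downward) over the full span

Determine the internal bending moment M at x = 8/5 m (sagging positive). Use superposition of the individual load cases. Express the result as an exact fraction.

M(8/5) = 348/25 kN·m

Load 1 — applied couple M₀=6 kN·m at a=1 m (b=L-a=3):
  M_1 = M₀x/L - M₀  [x>a] = 6·(8/5)/4 - 6 = -18/5 kN·m
Load 2 — applied couple M₀=-9 kN·m at a=8/3 m (b=L-a=4/3):
  M_2 = M₀x/L  [x≤a] = (-9)·(8/5)/4 = -18/5 kN·m
Load 3 — uniform load w=11 kN/m over full span:
  M_3 = wx(L-x)/2 = 11·(8/5)·(4-(8/5))/2 = 528/25 kN·m
Superposition: M = Σ M_i = 348/25 kN·m ≈ 13.920000 kN·m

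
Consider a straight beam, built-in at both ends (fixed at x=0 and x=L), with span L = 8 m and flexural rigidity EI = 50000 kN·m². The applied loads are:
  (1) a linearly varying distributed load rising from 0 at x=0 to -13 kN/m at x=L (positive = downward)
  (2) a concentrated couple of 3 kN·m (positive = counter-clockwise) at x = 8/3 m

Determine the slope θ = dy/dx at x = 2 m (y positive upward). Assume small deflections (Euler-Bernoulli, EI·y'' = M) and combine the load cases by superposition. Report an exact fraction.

Load 1 — triangular load w₀=-13 kN/m (0→w₀ over full span):
  θ_1 = -w₀(2x(L-x)(L-2x)(x+2L)+x²(L-x)²)/(120LEI) = -(-13)·(2·2·(8-2)·(8-2·2)·(2+2·8)+2²·(8-2)²)/(120·8·50000) = 507/1000000 rad
Load 2 — applied couple M₀=3 kN·m at a=8/3 m (b=L-a=16/3):
  θ_2 = (R_Ax²/2 - M_Ax)/EI  [x≤a] with R_A=1/2, M_A=0 = ((1/2)·2²/2 - 0·2)/50000 = 1/50000 rad
Superposition: θ = Σ θ_i = 527/1000000 rad ≈ 0.000527 rad

θ(2) = 527/1000000 rad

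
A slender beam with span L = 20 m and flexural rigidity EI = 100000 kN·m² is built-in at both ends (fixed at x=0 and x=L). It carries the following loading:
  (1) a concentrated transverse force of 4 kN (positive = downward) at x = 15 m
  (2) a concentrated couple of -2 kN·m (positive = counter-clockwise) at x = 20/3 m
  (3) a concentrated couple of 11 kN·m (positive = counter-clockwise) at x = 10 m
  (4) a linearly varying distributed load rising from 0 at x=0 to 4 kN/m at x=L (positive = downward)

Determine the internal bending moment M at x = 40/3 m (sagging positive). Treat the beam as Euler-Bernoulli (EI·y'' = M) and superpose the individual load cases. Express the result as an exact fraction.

Load 1 — point force P=4 kN at a=15 m (b=L-a=5):
  M_1 = Pb²(3a+b)x/L³ - Pab²/L²  [x≤a] = 4·5²·(3·15+5)·(40/3)/20³ - 4·15·5²/20² = 55/12 kN·m
Load 2 — applied couple M₀=-2 kN·m at a=20/3 m (b=L-a=40/3):
  M_2 = R_Ax - M_A - M₀  [x>a] with R_A=-2/15, M_A=0 = (-2/15)·(40/3) - 0 - (-2) = 2/9 kN·m
Load 3 — applied couple M₀=11 kN·m at a=10 m (b=L-a=10):
  M_3 = R_Ax - M_A - M₀  [x>a] with R_A=33/40, M_A=11/4 = (33/40)·(40/3) - (11/4) - 11 = -11/4 kN·m
Load 4 — triangular load w₀=4 kN/m (0→w₀ over full span):
  M_4 = 3w₀Lx/20 - w₀L²/30 - w₀x³/(6L) = 3·4·20·(40/3)/20 - 4·20²/30 - 4·(40/3)³/(6·20) = 2240/81 kN·m
Superposition: M = Σ M_i = 4813/162 kN·m ≈ 29.709877 kN·m

M(40/3) = 4813/162 kN·m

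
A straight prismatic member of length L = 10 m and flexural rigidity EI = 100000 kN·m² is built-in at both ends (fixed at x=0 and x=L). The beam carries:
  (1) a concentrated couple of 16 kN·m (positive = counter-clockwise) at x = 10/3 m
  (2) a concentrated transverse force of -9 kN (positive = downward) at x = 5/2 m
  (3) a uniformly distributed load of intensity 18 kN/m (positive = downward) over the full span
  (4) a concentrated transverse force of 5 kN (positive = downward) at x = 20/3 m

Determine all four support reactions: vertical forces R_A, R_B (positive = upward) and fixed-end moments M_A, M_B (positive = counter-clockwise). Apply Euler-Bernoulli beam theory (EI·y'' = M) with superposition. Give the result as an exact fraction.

Load 1 — applied couple M₀=16 kN·m at a=10/3 m (b=L-a=20/3):
  R_A = 6M₀ab/L³ = 6·16·(10/3)·(20/3)/10³ = 32/15 kN
  M_A = M₀b(2a-b)/L² = 16·(20/3)·(2·(10/3)-(20/3))/10² = 0 kN·m
  R_B = -6M₀ab/L³ = -6·16·(10/3)·(20/3)/10³ = -32/15 kN
  M_B = M₀a(2b-a)/L² = 16·(10/3)·(2·(20/3)-(10/3))/10² = 16/3 kN·m
Load 2 — point force P=-9 kN at a=5/2 m (b=L-a=15/2):
  R_A = Pb²(3a+b)/L³ = (-9)·(15/2)²·(3·(5/2)+(15/2))/10³ = -243/32 kN
  M_A = Pab²/L² = (-9)·(5/2)·(15/2)²/10² = -405/32 kN·m
  R_B = Pa²(a+3b)/L³ = (-9)·(5/2)²·((5/2)+3·(15/2))/10³ = -45/32 kN
  M_B = -Pa²b/L² = -(-9)·(5/2)²·(15/2)/10² = 135/32 kN·m
Load 3 — uniform load w=18 kN/m over full span:
  R_A = wL/2 = 18·10/2 = 90 kN
  M_A = wL²/12 = 18·10²/12 = 150 kN·m
  R_B = wL/2 = 18·10/2 = 90 kN
  M_B = -wL²/12 = -18·10²/12 = -150 kN·m
Load 4 — point force P=5 kN at a=20/3 m (b=L-a=10/3):
  R_A = Pb²(3a+b)/L³ = 5·(10/3)²·(3·(20/3)+(10/3))/10³ = 35/27 kN
  M_A = Pab²/L² = 5·(20/3)·(10/3)²/10² = 100/27 kN·m
  R_B = Pa²(a+3b)/L³ = 5·(20/3)²·((20/3)+3·(10/3))/10³ = 100/27 kN
  M_B = -Pa²b/L² = -5·(20/3)²·(10/3)/10² = -200/27 kN·m
Superposition: R_A = 370811/4320 kN, M_A = 121865/864 kN·m, R_B = 389509/4320 kN, M_B = -127747/864 kN·m

R_A = 370811/4320 kN, M_A = 121865/864 kN·m, R_B = 389509/4320 kN, M_B = -127747/864 kN·m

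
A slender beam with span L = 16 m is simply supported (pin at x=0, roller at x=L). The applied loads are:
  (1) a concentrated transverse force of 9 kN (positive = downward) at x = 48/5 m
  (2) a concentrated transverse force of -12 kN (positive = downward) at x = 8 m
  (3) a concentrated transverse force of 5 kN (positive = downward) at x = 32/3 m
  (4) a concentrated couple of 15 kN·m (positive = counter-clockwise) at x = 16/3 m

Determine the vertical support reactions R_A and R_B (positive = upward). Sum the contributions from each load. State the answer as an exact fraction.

Load 1 — point force P=9 kN at a=48/5 m (b=L-a=32/5):
  R_A = Pb/L = 9·(32/5)/16 = 18/5 kN
  R_B = Pa/L = 9·(48/5)/16 = 27/5 kN
Load 2 — point force P=-12 kN at a=8 m (b=L-a=8):
  R_A = Pb/L = (-12)·8/16 = -6 kN
  R_B = Pa/L = (-12)·8/16 = -6 kN
Load 3 — point force P=5 kN at a=32/3 m (b=L-a=16/3):
  R_A = Pb/L = 5·(16/3)/16 = 5/3 kN
  R_B = Pa/L = 5·(32/3)/16 = 10/3 kN
Load 4 — applied couple M₀=15 kN·m at a=16/3 m (b=L-a=32/3):
  R_A = M₀/L = 15/16 kN
  R_B = -M₀/L = -15/16 kN
Superposition: R_A = 49/240 kN, R_B = 431/240 kN

R_A = 49/240 kN, R_B = 431/240 kN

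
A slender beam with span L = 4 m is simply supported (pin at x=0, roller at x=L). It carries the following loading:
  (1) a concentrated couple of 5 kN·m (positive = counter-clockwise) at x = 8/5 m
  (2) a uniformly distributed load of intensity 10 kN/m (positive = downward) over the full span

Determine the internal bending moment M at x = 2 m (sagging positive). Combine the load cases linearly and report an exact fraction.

M(2) = 35/2 kN·m

Load 1 — applied couple M₀=5 kN·m at a=8/5 m (b=L-a=12/5):
  M_1 = M₀x/L - M₀  [x>a] = 5·2/4 - 5 = -5/2 kN·m
Load 2 — uniform load w=10 kN/m over full span:
  M_2 = wx(L-x)/2 = 10·2·(4-2)/2 = 20 kN·m
Superposition: M = Σ M_i = 35/2 kN·m ≈ 17.500000 kN·m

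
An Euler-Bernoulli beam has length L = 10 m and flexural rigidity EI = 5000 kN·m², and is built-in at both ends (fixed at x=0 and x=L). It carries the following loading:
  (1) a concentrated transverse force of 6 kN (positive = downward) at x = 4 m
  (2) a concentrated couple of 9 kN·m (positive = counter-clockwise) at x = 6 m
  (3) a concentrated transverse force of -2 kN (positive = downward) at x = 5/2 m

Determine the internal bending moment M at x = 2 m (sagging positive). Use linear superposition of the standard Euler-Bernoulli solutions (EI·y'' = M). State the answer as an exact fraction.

Load 1 — point force P=6 kN at a=4 m (b=L-a=6):
  M_1 = Pb²(3a+b)x/L³ - Pab²/L²  [x≤a] = 6·6²·(3·4+6)·2/10³ - 6·4·6²/10² = -108/125 kN·m
Load 2 — applied couple M₀=9 kN·m at a=6 m (b=L-a=4):
  M_2 = R_Ax - M_A  [x≤a] with R_A=162/125, M_A=72/25 = (162/125)·2 - (72/25) = -36/125 kN·m
Load 3 — point force P=-2 kN at a=5/2 m (b=L-a=15/2):
  M_3 = Pb²(3a+b)x/L³ - Pab²/L²  [x≤a] = (-2)·(15/2)²·(3·(5/2)+(15/2))·2/10³ - (-2)·(5/2)·(15/2)²/10² = -9/16 kN·m
Superposition: M = Σ M_i = -3429/2000 kN·m ≈ -1.714500 kN·m

M(2) = -3429/2000 kN·m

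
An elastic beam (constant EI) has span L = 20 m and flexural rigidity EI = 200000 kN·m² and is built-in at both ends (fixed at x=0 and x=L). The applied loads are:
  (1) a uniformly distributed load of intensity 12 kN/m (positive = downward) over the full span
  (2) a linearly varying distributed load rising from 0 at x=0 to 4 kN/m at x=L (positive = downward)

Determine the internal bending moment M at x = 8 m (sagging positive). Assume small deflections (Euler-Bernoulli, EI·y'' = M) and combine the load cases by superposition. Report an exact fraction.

M(8) = 1008/5 kN·m

Load 1 — uniform load w=12 kN/m over full span:
  M_1 = wLx/2 - wL²/12 - wx²/2 = 12·20·8/2 - 12·20²/12 - 12·8²/2 = 176 kN·m
Load 2 — triangular load w₀=4 kN/m (0→w₀ over full span):
  M_2 = 3w₀Lx/20 - w₀L²/30 - w₀x³/(6L) = 3·4·20·8/20 - 4·20²/30 - 4·8³/(6·20) = 128/5 kN·m
Superposition: M = Σ M_i = 1008/5 kN·m ≈ 201.600000 kN·m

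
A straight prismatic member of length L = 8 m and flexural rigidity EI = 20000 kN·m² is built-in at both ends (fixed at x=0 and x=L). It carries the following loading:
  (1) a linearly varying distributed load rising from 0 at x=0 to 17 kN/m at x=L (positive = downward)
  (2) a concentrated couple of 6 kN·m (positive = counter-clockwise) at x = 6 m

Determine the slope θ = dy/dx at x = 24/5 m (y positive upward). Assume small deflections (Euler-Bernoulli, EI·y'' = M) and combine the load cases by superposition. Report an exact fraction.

θ(24/5) = 4577/6250000 rad

Load 1 — triangular load w₀=17 kN/m (0→w₀ over full span):
  θ_1 = -w₀(2x(L-x)(L-2x)(x+2L)+x²(L-x)²)/(120LEI) = -17·(2·(24/5)·(8-(24/5))·(8-2·(24/5))·((24/5)+2·8)+(24/5)²·(8-(24/5))²)/(120·8·20000) = 272/390625 rad
Load 2 — applied couple M₀=6 kN·m at a=6 m (b=L-a=2):
  θ_2 = (R_Ax²/2 - M_Ax)/EI  [x≤a] with R_A=27/32, M_A=15/8 = ((27/32)·(24/5)²/2 - (15/8)·(24/5))/20000 = 9/250000 rad
Superposition: θ = Σ θ_i = 4577/6250000 rad ≈ 0.000732 rad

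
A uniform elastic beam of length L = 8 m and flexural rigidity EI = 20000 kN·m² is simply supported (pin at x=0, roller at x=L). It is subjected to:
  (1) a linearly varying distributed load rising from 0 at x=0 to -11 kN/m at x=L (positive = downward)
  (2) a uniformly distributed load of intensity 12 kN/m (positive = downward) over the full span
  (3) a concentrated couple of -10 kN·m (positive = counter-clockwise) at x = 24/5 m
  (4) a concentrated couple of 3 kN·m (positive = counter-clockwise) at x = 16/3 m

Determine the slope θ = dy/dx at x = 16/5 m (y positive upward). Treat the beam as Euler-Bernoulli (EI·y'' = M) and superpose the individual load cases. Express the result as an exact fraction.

θ(16/5) = -12503/7031250 rad

Load 1 — triangular load w₀=-11 kN/m (0→w₀ over full span):
  θ_1 = -w₀(7L⁴-30L²x²+15x⁴)/(360LEI) = -(-11)·(7·8⁴-30·8²·(16/5)²+15·(16/5)⁴)/(360·8·20000) = 7106/3515625 rad
Load 2 — uniform load w=12 kN/m over full span:
  θ_2 = -w(L³-6Lx²+4x³)/(24EI) = -12·(8³-6·8·(16/5)²+4·(16/5)³)/(24·20000) = -296/78125 rad
Load 3 — applied couple M₀=-10 kN·m at a=24/5 m (b=L-a=16/5):
  θ_3 = (M₀x²/(2L)+C₁)/EI  [x≤a] with C₁=M₀(3b²-L²)/(6L)=104/15 = ((-10)·(16/5)²/(2·8)+(104/15))/20000 = 1/37500 rad
Load 4 — applied couple M₀=3 kN·m at a=16/3 m (b=L-a=8/3):
  θ_4 = (M₀x²/(2L)+C₁)/EI  [x≤a] with C₁=M₀(3b²-L²)/(6L)=-8/3 = (3·(16/5)²/(2·8)+(-8/3))/20000 = -7/187500 rad
Superposition: θ = Σ θ_i = -12503/7031250 rad ≈ -0.001778 rad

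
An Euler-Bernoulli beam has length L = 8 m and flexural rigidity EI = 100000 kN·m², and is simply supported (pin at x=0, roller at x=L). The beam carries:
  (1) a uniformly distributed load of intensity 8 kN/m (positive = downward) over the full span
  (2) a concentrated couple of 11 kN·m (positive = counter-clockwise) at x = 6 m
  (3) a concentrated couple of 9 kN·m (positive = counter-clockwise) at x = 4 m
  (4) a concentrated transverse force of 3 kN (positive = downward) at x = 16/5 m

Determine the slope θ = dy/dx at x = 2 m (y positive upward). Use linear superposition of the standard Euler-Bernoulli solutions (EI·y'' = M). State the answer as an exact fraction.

Load 1 — uniform load w=8 kN/m over full span:
  θ_1 = -w(L³-6Lx²+4x³)/(24EI) = -8·(8³-6·8·2²+4·2³)/(24·100000) = -11/9375 rad
Load 2 — applied couple M₀=11 kN·m at a=6 m (b=L-a=2):
  θ_2 = (M₀x²/(2L)+C₁)/EI  [x≤a] with C₁=M₀(3b²-L²)/(6L)=-143/12 = (11·2²/(2·8)+(-143/12))/100000 = -11/120000 rad
Load 3 — applied couple M₀=9 kN·m at a=4 m (b=L-a=4):
  θ_3 = (M₀x²/(2L)+C₁)/EI  [x≤a] with C₁=M₀(3b²-L²)/(6L)=-3 = (9·2²/(2·8)+(-3))/100000 = -3/400000 rad
Load 4 — point force P=3 kN at a=16/5 m (b=L-a=24/5):
  θ_4 = -Pb(L²-b²-3x²)/(6LEI)  [x≤a] = -3·(24/5)·(8²-(24/5)²-3·2²)/(6·8·100000) = -543/6250000 rad
Superposition: θ = Σ θ_i = -67969/50000000 rad ≈ -0.001359 rad

θ(2) = -67969/50000000 rad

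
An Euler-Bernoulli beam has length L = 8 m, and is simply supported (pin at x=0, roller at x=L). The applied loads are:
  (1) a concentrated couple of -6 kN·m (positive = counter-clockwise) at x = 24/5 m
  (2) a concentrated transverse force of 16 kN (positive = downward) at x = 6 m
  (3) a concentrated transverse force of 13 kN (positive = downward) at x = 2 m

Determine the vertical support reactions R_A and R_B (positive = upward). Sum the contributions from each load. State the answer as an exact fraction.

R_A = 13 kN, R_B = 16 kN

Load 1 — applied couple M₀=-6 kN·m at a=24/5 m (b=L-a=16/5):
  R_A = M₀/L = (-6)/8 = -3/4 kN
  R_B = -M₀/L = -(-6)/8 = 3/4 kN
Load 2 — point force P=16 kN at a=6 m (b=L-a=2):
  R_A = Pb/L = 16·2/8 = 4 kN
  R_B = Pa/L = 16·6/8 = 12 kN
Load 3 — point force P=13 kN at a=2 m (b=L-a=6):
  R_A = Pb/L = 13·6/8 = 39/4 kN
  R_B = Pa/L = 13·2/8 = 13/4 kN
Superposition: R_A = 13 kN, R_B = 16 kN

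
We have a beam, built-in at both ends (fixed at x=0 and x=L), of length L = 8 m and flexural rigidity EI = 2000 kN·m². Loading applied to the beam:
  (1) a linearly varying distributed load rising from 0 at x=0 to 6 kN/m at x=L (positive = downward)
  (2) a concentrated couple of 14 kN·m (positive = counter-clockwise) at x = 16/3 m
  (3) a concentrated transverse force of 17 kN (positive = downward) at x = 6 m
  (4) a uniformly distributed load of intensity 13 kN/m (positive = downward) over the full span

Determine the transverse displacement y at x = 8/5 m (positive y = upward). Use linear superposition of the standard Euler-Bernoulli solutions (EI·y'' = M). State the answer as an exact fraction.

Load 1 — triangular load w₀=6 kN/m (0→w₀ over full span):
  y_1 = -w₀x²(L-x)²(x+2L)/(120LEI) = -6·(8/5)²·(8-(8/5))²·((8/5)+2·8)/(120·8·2000) = -11264/1953125 m
Load 2 — applied couple M₀=14 kN·m at a=16/3 m (b=L-a=8/3):
  y_2 = (R_Ax³/6 - M_Ax²/2)/EI  [x≤a] with R_A=7/3, M_A=14/3 = ((7/3)·(8/5)³/6 - (14/3)·(8/5)²/2)/2000 = -308/140625 m
Load 3 — point force P=17 kN at a=6 m (b=L-a=2):
  y_3 = -Pb²x²(3aL-(3a+b)x)/(6L³EI)  [x≤a] = -17·2²·(8/5)²·(3·6·8-(3·6+2)·(8/5))/(6·8³·2000) = -119/37500 m
Load 4 — uniform load w=13 kN/m over full span:
  y_4 = -wx²(L-x)²/(24EI) = -13·(8/5)²·(8-(8/5))²/(24·2000) = -6656/234375 m
Superposition: y = Σ y_i = -2779429/70312500 m ≈ -0.039530 m

y(8/5) = -2779429/70312500 m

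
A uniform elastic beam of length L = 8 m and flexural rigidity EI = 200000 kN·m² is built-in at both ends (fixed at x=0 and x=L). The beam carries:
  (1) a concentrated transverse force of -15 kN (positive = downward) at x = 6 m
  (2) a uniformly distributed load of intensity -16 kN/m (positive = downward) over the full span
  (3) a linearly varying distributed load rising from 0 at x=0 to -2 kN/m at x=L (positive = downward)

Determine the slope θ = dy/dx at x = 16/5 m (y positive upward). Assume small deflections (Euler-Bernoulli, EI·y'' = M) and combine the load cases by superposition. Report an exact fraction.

θ(16/5) = 12883/62500000 rad

Load 1 — point force P=-15 kN at a=6 m (b=L-a=2):
  θ_1 = -Pb²x(2aL-(3a+b)x)/(2L³EI)  [x≤a] = -(-15)·2²·(16/5)·(2·6·8-(3·6+2)·(16/5))/(2·8³·200000) = 3/100000 rad
Load 2 — uniform load w=-16 kN/m over full span:
  θ_2 = -wx(L-x)(L-2x)/(12EI) = -(-16)·(16/5)·(8-(16/5))·(8-2·(16/5))/(12·200000) = 64/390625 rad
Load 3 — triangular load w₀=-2 kN/m (0→w₀ over full span):
  θ_3 = -w₀(2x(L-x)(L-2x)(x+2L)+x²(L-x)²)/(120LEI) = -(-2)·(2·(16/5)·(8-(16/5))·(8-2·(16/5))·((16/5)+2·8)+(16/5)²·(8-(16/5))²)/(120·8·200000) = 24/1953125 rad
Superposition: θ = Σ θ_i = 12883/62500000 rad ≈ 0.000206 rad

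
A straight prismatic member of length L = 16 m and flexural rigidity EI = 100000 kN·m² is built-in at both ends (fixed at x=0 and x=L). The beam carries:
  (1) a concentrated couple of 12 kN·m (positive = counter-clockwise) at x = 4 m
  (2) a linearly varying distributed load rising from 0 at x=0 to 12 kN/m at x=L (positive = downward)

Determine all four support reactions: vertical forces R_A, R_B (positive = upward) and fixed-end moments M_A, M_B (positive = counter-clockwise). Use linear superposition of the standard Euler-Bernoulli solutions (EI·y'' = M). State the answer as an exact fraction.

Load 1 — applied couple M₀=12 kN·m at a=4 m (b=L-a=12):
  R_A = 6M₀ab/L³ = 6·12·4·12/16³ = 27/32 kN
  M_A = M₀b(2a-b)/L² = 12·12·(2·4-12)/16² = -9/4 kN·m
  R_B = -6M₀ab/L³ = -6·12·4·12/16³ = -27/32 kN
  M_B = M₀a(2b-a)/L² = 12·4·(2·12-4)/16² = 15/4 kN·m
Load 2 — triangular load w₀=12 kN/m (0→w₀ over full span):
  R_A = 3w₀L/20 = 3·12·16/20 = 144/5 kN
  M_A = w₀L²/30 = 12·16²/30 = 512/5 kN·m
  R_B = 7w₀L/20 = 7·12·16/20 = 336/5 kN
  M_B = -w₀L²/20 = -12·16²/20 = -768/5 kN·m
Superposition: R_A = 4743/160 kN, M_A = 2003/20 kN·m, R_B = 10617/160 kN, M_B = -2997/20 kN·m

R_A = 4743/160 kN, M_A = 2003/20 kN·m, R_B = 10617/160 kN, M_B = -2997/20 kN·m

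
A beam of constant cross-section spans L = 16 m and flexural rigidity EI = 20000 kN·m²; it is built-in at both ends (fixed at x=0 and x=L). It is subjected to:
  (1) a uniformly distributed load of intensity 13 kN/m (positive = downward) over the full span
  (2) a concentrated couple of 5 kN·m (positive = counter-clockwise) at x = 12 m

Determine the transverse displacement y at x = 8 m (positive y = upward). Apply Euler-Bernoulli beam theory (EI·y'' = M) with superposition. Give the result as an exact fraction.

Load 1 — uniform load w=13 kN/m over full span:
  y_1 = -wx²(L-x)²/(24EI) = -13·8²·(16-8)²/(24·20000) = -208/1875 m
Load 2 — applied couple M₀=5 kN·m at a=12 m (b=L-a=4):
  y_2 = (R_Ax³/6 - M_Ax²/2)/EI  [x≤a] with R_A=45/128, M_A=25/16 = ((45/128)·8³/6 - (25/16)·8²/2)/20000 = -1/1000 m
Superposition: y = Σ y_i = -1679/15000 m ≈ -0.111933 m

y(8) = -1679/15000 m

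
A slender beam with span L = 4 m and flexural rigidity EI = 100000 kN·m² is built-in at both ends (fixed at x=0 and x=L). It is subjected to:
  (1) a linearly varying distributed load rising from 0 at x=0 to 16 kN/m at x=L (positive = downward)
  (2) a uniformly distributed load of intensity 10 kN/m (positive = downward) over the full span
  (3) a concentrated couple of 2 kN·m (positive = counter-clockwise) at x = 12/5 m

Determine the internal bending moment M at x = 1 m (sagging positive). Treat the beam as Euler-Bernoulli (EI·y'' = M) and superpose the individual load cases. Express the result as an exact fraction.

M(1) = 161/75 kN·m

Load 1 — triangular load w₀=16 kN/m (0→w₀ over full span):
  M_1 = 3w₀Lx/20 - w₀L²/30 - w₀x³/(6L) = 3·16·4·1/20 - 16·4²/30 - 16·1³/(6·4) = 2/5 kN·m
Load 2 — uniform load w=10 kN/m over full span:
  M_2 = wLx/2 - wL²/12 - wx²/2 = 10·4·1/2 - 10·4²/12 - 10·1²/2 = 5/3 kN·m
Load 3 — applied couple M₀=2 kN·m at a=12/5 m (b=L-a=8/5):
  M_3 = R_Ax - M_A  [x≤a] with R_A=18/25, M_A=16/25 = (18/25)·1 - (16/25) = 2/25 kN·m
Superposition: M = Σ M_i = 161/75 kN·m ≈ 2.146667 kN·m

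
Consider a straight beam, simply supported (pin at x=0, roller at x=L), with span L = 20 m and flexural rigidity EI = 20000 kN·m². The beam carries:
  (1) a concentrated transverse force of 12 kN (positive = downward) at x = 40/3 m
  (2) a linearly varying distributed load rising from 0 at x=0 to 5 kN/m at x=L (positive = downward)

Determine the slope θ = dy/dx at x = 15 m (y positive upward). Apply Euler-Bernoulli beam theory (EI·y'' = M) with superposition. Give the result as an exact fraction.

θ(15) = 26479/691200 rad

Load 1 — point force P=12 kN at a=40/3 m (b=L-a=20/3):
  θ_1 = -Pa(2L²-6Lx+3x²+a²)/(6LEI)  [x>a] = -12·(40/3)·(2·20²-6·20·15+3·15²+(40/3)²)/(6·20·20000) = 53/5400 rad
Load 2 — triangular load w₀=5 kN/m (0→w₀ over full span):
  θ_2 = -w₀(7L⁴-30L²x²+15x⁴)/(360LEI) = -5·(7·20⁴-30·20²·15²+15·15⁴)/(360·20·20000) = 1313/46080 rad
Superposition: θ = Σ θ_i = 26479/691200 rad ≈ 0.038309 rad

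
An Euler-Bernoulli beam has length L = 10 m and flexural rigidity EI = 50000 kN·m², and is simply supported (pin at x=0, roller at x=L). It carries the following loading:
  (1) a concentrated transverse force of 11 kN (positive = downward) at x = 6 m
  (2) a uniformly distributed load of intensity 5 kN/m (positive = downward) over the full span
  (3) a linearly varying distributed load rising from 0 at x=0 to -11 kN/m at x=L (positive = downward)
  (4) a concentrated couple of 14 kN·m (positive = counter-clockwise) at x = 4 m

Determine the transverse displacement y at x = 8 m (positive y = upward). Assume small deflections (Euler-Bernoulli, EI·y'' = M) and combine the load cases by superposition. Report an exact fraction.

Load 1 — point force P=11 kN at a=6 m (b=L-a=4):
  y_1 = -Pa(L-x)(2Lx-a²-x²)/(6LEI)  [x>a] = -11·6·(10-8)·(2·10·8-6²-8²)/(6·10·50000) = -33/12500 m
Load 2 — uniform load w=5 kN/m over full span:
  y_2 = -wx(L³-2Lx²+x³)/(24EI) = -5·8·(10³-2·10·8²+8³)/(24·50000) = -29/3750 m
Load 3 — triangular load w₀=-11 kN/m (0→w₀ over full span):
  y_3 = -w₀x(7L⁴-10L²x²+3x⁴)/(360LEI) = -(-11)·8·(7·10⁴-10·10²·8²+3·8⁴)/(360·10·50000) = 1397/156250 m
Load 4 — applied couple M₀=14 kN·m at a=4 m (b=L-a=6):
  y_4 = (M₀x³/(6L)-M₀(x-a)²/2+C₁x)/EI  [x>a] with C₁=M₀(3b²-L²)/(6L)=28/15 = (14·8³/(6·10)-14·(8-4)²/2+(28/15)·8)/50000 = 7/15625 m
Superposition: y = Σ y_i = -923/937500 m ≈ -0.000985 m

y(8) = -923/937500 m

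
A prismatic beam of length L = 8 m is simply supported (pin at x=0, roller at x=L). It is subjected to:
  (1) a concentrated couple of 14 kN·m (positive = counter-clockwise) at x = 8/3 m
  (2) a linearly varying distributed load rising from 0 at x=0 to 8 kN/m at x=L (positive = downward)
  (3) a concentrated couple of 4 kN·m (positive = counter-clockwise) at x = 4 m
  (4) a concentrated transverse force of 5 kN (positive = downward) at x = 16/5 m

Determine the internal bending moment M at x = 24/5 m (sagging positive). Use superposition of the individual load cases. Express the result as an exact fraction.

Load 1 — applied couple M₀=14 kN·m at a=8/3 m (b=L-a=16/3):
  M_1 = M₀x/L - M₀  [x>a] = 14·(24/5)/8 - 14 = -28/5 kN·m
Load 2 — triangular load w₀=8 kN/m (0→w₀ over full span):
  M_2 = w₀Lx/6 - w₀x³/(6L) = 8·8·(24/5)/6 - 8·(24/5)³/(6·8) = 4096/125 kN·m
Load 3 — applied couple M₀=4 kN·m at a=4 m (b=L-a=4):
  M_3 = M₀x/L - M₀  [x>a] = 4·(24/5)/8 - 4 = -8/5 kN·m
Load 4 — point force P=5 kN at a=16/5 m (b=L-a=24/5):
  M_4 = Pa(L-x)/L  [x>a] = 5·(16/5)·(8-(24/5))/8 = 32/5 kN·m
Superposition: M = Σ M_i = 3996/125 kN·m ≈ 31.968000 kN·m

M(24/5) = 3996/125 kN·m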